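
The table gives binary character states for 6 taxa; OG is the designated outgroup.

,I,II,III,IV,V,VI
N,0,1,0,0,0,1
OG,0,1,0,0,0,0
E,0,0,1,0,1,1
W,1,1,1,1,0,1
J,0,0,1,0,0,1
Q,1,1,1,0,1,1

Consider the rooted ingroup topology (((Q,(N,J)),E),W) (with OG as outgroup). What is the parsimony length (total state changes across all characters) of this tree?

10

Map each character onto (((Q,(N,J)),E),W) (rooted by OG) and count the minimum state changes it requires (Fitch parsimony):
I: 2; II: 2; III: 2; IV: 1; V: 2; VI: 1.
Total tree length = 10.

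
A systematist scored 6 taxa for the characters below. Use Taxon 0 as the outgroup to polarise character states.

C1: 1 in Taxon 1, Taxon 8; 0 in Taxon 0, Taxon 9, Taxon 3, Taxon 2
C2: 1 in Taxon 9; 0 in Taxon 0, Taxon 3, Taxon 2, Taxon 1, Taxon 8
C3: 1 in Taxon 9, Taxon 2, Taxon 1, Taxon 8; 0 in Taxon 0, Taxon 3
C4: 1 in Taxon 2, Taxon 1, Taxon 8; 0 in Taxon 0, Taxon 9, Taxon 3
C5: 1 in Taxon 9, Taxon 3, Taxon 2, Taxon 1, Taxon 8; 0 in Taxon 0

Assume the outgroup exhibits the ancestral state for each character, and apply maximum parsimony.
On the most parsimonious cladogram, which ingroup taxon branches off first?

The outgroup has state '0' for every character, so '1' is the derived state throughout.
C1 (derived state '1') is shared by Taxon 1 and Taxon 8 — a synapomorphy uniting that clade.
C2 (derived state '1') is unique to Taxon 9 (autapomorphy; uninformative for grouping).
C3: derived state '1' in Taxon 1, Taxon 2, Taxon 8, and Taxon 9 only — synapomorphy for {Taxon 1, Taxon 2, Taxon 8, Taxon 9}.
Only Taxon 1, Taxon 2, and Taxon 8 show the derived state '1' for C4, supporting them as a clade.
All ingroup taxa share the derived state '1' for C5; it defines the ingroup but does not resolve relationships within it.
Most parsimonious ingroup topology: ((Taxon 9,(Taxon 2,(Taxon 1,Taxon 8))),Taxon 3).
Taxon 3 is sister to the clade containing all other ingroup taxa, so it is the earliest-diverging (most basal) ingroup lineage.

Taxon 3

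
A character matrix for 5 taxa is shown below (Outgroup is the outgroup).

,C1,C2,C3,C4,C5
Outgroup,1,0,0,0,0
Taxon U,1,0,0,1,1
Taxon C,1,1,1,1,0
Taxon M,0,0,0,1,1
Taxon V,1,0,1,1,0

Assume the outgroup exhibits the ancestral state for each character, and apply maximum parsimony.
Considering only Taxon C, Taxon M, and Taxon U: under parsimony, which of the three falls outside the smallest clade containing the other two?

Character polarity is set by the outgroup: the derived state is whichever differs from the outgroup's state, so for C1 the derived state is '0', and for the remaining characters it is '1'.
C1: derived state '0' in Taxon M only — an autapomorphy, so it tells us nothing about relationships among taxa.
C2: derived state '1' in Taxon C only — an autapomorphy, so it tells us nothing about relationships among taxa.
C3: derived state '1' in Taxon C and Taxon V only — synapomorphy for {Taxon C, Taxon V}.
C4 (derived state '1') is shared by all ingroup taxa — unites the whole ingroup.
C5: derived state '1' in Taxon M and Taxon U only — synapomorphy for {Taxon M, Taxon U}.
Most parsimonious ingroup topology: ((Taxon U,Taxon M),(Taxon C,Taxon V)).
Taxon U and Taxon M share a more recent common ancestor with each other than either does with Taxon C, so Taxon C is the least closely related of the three.

Taxon C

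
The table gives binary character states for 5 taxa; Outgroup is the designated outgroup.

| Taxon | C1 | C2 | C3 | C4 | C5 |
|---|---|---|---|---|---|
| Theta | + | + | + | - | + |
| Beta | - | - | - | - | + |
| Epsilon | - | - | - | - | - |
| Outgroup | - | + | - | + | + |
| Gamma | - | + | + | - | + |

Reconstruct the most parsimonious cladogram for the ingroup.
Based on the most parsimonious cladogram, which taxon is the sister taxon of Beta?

Character polarity is set by the outgroup: the derived state is whichever differs from the outgroup's state, so for C2, C4, C5 the derived state is '-', and for the remaining characters it is '+'.
C1 (derived state '+') is unique to Theta (autapomorphy; uninformative for grouping).
C2: derived state '-' in Beta and Epsilon only — synapomorphy for {Beta, Epsilon}.
C3 (derived state '+') is shared by Gamma and Theta — a synapomorphy uniting that clade.
C4 (derived state '-') is shared by all ingroup taxa — unites the whole ingroup.
C5 (derived state '-') is unique to Epsilon (autapomorphy; uninformative for grouping).
Most parsimonious ingroup topology: ((Gamma,Theta),(Epsilon,Beta)).
Beta and Epsilon form a cherry on this tree, so they are sister taxa.

Epsilon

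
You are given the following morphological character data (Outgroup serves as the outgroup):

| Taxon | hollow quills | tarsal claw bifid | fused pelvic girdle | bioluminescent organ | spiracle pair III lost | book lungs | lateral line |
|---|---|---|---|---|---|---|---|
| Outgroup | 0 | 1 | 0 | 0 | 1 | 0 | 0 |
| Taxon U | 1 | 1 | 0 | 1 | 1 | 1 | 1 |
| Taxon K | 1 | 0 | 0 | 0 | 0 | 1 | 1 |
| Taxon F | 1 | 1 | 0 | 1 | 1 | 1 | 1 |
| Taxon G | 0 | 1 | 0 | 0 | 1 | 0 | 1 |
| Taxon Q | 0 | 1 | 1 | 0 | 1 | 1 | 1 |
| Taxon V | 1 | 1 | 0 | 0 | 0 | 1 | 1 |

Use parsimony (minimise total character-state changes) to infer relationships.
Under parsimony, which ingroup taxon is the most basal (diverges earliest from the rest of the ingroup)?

Character polarity is set by the outgroup: the derived state is whichever differs from the outgroup's state, so for tarsal claw bifid, spiracle pair III lost the derived state is '0', and for the remaining characters it is '1'.
hollow quills (derived state '1') is shared by Taxon F, Taxon K, Taxon U, and Taxon V — a synapomorphy uniting that clade.
tarsal claw bifid: derived state '0' in Taxon K only — an autapomorphy, so it tells us nothing about relationships among taxa.
fused pelvic girdle: derived state '1' in Taxon Q only — an autapomorphy, so it tells us nothing about relationships among taxa.
bioluminescent organ (derived state '1') is shared by Taxon F and Taxon U — a synapomorphy uniting that clade.
spiracle pair III lost: derived state '0' in Taxon K and Taxon V only — synapomorphy for {Taxon K, Taxon V}.
book lungs (derived state '1') is shared by Taxon F, Taxon K, Taxon Q, Taxon U, and Taxon V — a synapomorphy uniting that clade.
lateral line (derived state '1') is shared by all ingroup taxa — unites the whole ingroup.
Most parsimonious ingroup topology: ((((Taxon U,Taxon F),(Taxon K,Taxon V)),Taxon Q),Taxon G).
Taxon G is sister to the clade containing all other ingroup taxa, so it is the earliest-diverging (most basal) ingroup lineage.

Taxon G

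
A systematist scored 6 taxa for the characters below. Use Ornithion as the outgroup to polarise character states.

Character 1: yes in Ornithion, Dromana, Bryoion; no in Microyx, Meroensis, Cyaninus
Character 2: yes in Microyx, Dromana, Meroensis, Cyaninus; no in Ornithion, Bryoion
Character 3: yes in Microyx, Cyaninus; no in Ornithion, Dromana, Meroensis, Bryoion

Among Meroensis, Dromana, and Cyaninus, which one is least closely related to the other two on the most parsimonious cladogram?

Dromana

Character polarity is set by the outgroup: the derived state is whichever differs from the outgroup's state, so for Character 1 the derived state is 'no', and for the remaining characters it is 'yes'.
Character 1 (derived state 'no') is shared by Cyaninus, Meroensis, and Microyx — a synapomorphy uniting that clade.
Only Cyaninus, Dromana, Meroensis, and Microyx show the derived state 'yes' for Character 2, supporting them as a clade.
Character 3 (derived state 'yes') is shared by Cyaninus and Microyx — a synapomorphy uniting that clade.
Most parsimonious ingroup topology: ((((Microyx,Cyaninus),Meroensis),Dromana),Bryoion).
Meroensis and Cyaninus share a more recent common ancestor with each other than either does with Dromana, so Dromana is the least closely related of the three.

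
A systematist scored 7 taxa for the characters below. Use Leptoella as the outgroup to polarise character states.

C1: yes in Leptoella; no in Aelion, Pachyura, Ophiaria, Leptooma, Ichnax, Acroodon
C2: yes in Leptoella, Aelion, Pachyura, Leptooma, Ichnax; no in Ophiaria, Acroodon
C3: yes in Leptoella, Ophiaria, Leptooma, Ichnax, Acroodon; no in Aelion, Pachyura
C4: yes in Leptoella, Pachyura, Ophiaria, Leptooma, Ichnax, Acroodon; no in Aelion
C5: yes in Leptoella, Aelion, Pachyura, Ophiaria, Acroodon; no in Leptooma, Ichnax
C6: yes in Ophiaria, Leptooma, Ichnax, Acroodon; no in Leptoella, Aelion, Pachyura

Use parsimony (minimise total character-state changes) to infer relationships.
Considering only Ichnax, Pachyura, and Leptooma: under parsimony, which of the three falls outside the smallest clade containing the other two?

Character polarity is set by the outgroup: the derived state is whichever differs from the outgroup's state, so for C1, C2, C3, C4, C5 the derived state is 'no', and for the remaining characters it is 'yes'.
C1 (derived state 'no') is shared by all ingroup taxa — unites the whole ingroup.
C2 (derived state 'no') is shared by Acroodon and Ophiaria — a synapomorphy uniting that clade.
Only Aelion and Pachyura show the derived state 'no' for C3, supporting them as a clade.
C4: derived state 'no' in Aelion only — an autapomorphy, so it tells us nothing about relationships among taxa.
C5: derived state 'no' in Ichnax and Leptooma only — synapomorphy for {Ichnax, Leptooma}.
Only Acroodon, Ichnax, Leptooma, and Ophiaria show the derived state 'yes' for C6, supporting them as a clade.
Most parsimonious ingroup topology: ((Aelion,Pachyura),((Ophiaria,Acroodon),(Leptooma,Ichnax))).
Leptooma and Ichnax share a more recent common ancestor with each other than either does with Pachyura, so Pachyura is the least closely related of the three.

Pachyura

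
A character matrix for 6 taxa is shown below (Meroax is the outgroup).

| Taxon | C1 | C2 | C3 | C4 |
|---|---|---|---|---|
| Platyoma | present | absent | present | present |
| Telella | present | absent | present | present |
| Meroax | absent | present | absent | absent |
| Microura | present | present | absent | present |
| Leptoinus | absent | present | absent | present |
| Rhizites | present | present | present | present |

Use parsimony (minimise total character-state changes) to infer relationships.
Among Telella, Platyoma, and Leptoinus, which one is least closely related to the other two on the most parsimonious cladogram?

Character polarity is set by the outgroup: the derived state is whichever differs from the outgroup's state, so for C2 the derived state is 'absent', and for the remaining characters it is 'present'.
C1 (derived state 'present') is shared by Microura, Platyoma, Rhizites, and Telella — a synapomorphy uniting that clade.
C2: derived state 'absent' in Platyoma and Telella only — synapomorphy for {Platyoma, Telella}.
C3: derived state 'present' in Platyoma, Rhizites, and Telella only — synapomorphy for {Platyoma, Rhizites, Telella}.
C4 (derived state 'present') is shared by all ingroup taxa — unites the whole ingroup.
Most parsimonious ingroup topology: (((Rhizites,(Platyoma,Telella)),Microura),Leptoinus).
Telella and Platyoma share a more recent common ancestor with each other than either does with Leptoinus, so Leptoinus is the least closely related of the three.

Leptoinus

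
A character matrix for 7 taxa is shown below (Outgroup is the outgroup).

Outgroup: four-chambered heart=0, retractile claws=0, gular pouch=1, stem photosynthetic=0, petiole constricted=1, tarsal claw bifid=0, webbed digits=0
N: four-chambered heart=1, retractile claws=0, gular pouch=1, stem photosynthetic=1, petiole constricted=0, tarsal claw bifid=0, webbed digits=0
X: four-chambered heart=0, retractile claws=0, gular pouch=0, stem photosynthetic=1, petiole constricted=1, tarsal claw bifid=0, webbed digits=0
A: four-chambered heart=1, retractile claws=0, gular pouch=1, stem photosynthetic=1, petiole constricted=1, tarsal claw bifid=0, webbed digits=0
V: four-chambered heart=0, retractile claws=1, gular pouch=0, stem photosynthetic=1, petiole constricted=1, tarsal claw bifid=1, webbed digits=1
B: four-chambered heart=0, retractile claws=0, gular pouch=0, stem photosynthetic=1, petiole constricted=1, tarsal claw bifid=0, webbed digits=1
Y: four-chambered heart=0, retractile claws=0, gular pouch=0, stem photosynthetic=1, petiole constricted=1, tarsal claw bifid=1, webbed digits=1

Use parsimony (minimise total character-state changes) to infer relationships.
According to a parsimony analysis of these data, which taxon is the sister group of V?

Y

Character polarity is set by the outgroup: the derived state is whichever differs from the outgroup's state, so for gular pouch, petiole constricted the derived state is '0', and for the remaining characters it is '1'.
four-chambered heart: derived state '1' in A and N only — synapomorphy for {A, N}.
retractile claws (derived state '1') is unique to V (autapomorphy; uninformative for grouping).
Only B, V, X, and Y show the derived state '0' for gular pouch, supporting them as a clade.
All ingroup taxa share the derived state '1' for stem photosynthetic; it defines the ingroup but does not resolve relationships within it.
petiole constricted: derived state '0' in N only — an autapomorphy, so it tells us nothing about relationships among taxa.
tarsal claw bifid (derived state '1') is shared by V and Y — a synapomorphy uniting that clade.
webbed digits: derived state '1' in B, V, and Y only — synapomorphy for {B, V, Y}.
Most parsimonious ingroup topology: ((N,A),(X,((V,Y),B))).
V and Y form a cherry on this tree, so they are sister taxa.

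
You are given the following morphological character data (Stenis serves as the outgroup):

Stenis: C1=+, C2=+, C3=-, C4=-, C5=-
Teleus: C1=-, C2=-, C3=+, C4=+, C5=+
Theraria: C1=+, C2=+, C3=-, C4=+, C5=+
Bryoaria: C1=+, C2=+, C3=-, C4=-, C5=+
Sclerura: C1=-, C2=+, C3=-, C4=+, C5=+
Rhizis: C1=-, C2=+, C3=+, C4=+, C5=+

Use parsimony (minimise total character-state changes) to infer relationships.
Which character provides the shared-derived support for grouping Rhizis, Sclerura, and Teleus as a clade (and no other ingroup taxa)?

C1

Character polarity is set by the outgroup: the derived state is whichever differs from the outgroup's state, so for C1, C2 the derived state is '-', and for the remaining characters it is '+'.
Only Rhizis, Sclerura, and Teleus show the derived state '-' for C1, supporting them as a clade.
C2: derived state '-' in Teleus only — an autapomorphy, so it tells us nothing about relationships among taxa.
C3: derived state '+' in Rhizis and Teleus only — synapomorphy for {Rhizis, Teleus}.
Only Rhizis, Sclerura, Teleus, and Theraria show the derived state '+' for C4, supporting them as a clade.
C5 (derived state '+') is shared by all ingroup taxa — unites the whole ingroup.
Most parsimonious ingroup topology: ((((Teleus,Rhizis),Sclerura),Theraria),Bryoaria).
The clade {Rhizis, Sclerura, Teleus} is supported by C1: its derived state '-' occurs in exactly those taxa and in no other taxon (including the outgroup).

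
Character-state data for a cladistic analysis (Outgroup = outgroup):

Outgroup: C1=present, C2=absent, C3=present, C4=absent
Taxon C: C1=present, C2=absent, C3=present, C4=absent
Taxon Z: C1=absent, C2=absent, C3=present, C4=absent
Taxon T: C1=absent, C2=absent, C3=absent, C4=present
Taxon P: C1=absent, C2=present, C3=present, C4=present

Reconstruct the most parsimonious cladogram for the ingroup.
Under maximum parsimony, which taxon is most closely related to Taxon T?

Character polarity is set by the outgroup: the derived state is whichever differs from the outgroup's state, so for C1, C3 the derived state is 'absent', and for the remaining characters it is 'present'.
C1 (derived state 'absent') is shared by Taxon P, Taxon T, and Taxon Z — a synapomorphy uniting that clade.
C2 (derived state 'present') is unique to Taxon P (autapomorphy; uninformative for grouping).
C3 (derived state 'absent') is unique to Taxon T (autapomorphy; uninformative for grouping).
C4 (derived state 'present') is shared by Taxon P and Taxon T — a synapomorphy uniting that clade.
Most parsimonious ingroup topology: (Taxon C,(Taxon Z,(Taxon T,Taxon P))).
Taxon T and Taxon P form a cherry on this tree, so they are sister taxa.

Taxon P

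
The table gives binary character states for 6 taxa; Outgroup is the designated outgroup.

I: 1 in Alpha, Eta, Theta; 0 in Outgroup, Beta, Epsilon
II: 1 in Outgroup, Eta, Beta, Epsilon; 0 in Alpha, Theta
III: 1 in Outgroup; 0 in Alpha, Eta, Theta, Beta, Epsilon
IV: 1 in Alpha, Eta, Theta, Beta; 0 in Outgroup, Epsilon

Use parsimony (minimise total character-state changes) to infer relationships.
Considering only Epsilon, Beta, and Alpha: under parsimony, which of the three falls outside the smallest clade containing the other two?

Character polarity is set by the outgroup: the derived state is whichever differs from the outgroup's state, so for II, III the derived state is '0', and for the remaining characters it is '1'.
Only Alpha, Eta, and Theta show the derived state '1' for I, supporting them as a clade.
Only Alpha and Theta show the derived state '0' for II, supporting them as a clade.
III (derived state '0') is shared by all ingroup taxa — unites the whole ingroup.
IV (derived state '1') is shared by Alpha, Beta, Eta, and Theta — a synapomorphy uniting that clade.
Most parsimonious ingroup topology: ((((Alpha,Theta),Eta),Beta),Epsilon).
Beta and Alpha share a more recent common ancestor with each other than either does with Epsilon, so Epsilon is the least closely related of the three.

Epsilon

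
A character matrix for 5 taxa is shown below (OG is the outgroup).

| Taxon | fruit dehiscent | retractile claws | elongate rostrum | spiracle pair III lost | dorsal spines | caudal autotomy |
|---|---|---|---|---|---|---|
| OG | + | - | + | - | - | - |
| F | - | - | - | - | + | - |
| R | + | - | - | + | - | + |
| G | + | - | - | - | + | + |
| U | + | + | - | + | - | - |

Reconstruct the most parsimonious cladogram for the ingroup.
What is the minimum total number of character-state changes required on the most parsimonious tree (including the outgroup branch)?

Character polarity is set by the outgroup: the derived state is whichever differs from the outgroup's state, so for fruit dehiscent, elongate rostrum the derived state is '-', and for the remaining characters it is '+'.
fruit dehiscent (derived state '-') is unique to F (autapomorphy; uninformative for grouping).
retractile claws (derived state '+') is unique to U (autapomorphy; uninformative for grouping).
All ingroup taxa share the derived state '-' for elongate rostrum; it defines the ingroup but does not resolve relationships within it.
Only R and U show the derived state '+' for spiracle pair III lost, supporting them as a clade.
dorsal spines: derived state '+' in F and G only — synapomorphy for {F, G}.
caudal autotomy (state '+') occurs in G and R but conflicts with the nesting implied by the other characters — most parsimoniously interpreted as homoplasy.
Most parsimonious ingroup topology: ((F,G),(R,U)).
Changes per character on this tree: fruit dehiscent: 1; retractile claws: 1; elongate rostrum: 1; spiracle pair III lost: 1; dorsal spines: 1; caudal autotomy: 2.
Total = 7.

7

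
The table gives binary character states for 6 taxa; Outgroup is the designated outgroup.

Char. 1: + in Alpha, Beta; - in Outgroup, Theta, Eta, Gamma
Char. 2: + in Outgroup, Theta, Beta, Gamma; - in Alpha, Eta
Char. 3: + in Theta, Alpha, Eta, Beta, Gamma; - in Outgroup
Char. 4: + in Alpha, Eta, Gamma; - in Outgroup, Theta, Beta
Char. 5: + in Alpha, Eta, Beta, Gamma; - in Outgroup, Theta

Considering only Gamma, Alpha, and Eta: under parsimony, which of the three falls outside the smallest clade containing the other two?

Character polarity is set by the outgroup: the derived state is whichever differs from the outgroup's state, so for Char. 2 the derived state is '-', and for the remaining characters it is '+'.
Char. 1 groups Alpha and Beta, which is incompatible with the clades supported by the remaining characters; treating it as convergent (homoplasy) costs fewer steps than any alternative tree.
Only Alpha and Eta show the derived state '-' for Char. 2, supporting them as a clade.
All ingroup taxa share the derived state '+' for Char. 3; it defines the ingroup but does not resolve relationships within it.
Only Alpha, Eta, and Gamma show the derived state '+' for Char. 4, supporting them as a clade.
Char. 5: derived state '+' in Alpha, Beta, Eta, and Gamma only — synapomorphy for {Alpha, Beta, Eta, Gamma}.
Most parsimonious ingroup topology: (Theta,(((Alpha,Eta),Gamma),Beta)).
Alpha and Eta share a more recent common ancestor with each other than either does with Gamma, so Gamma is the least closely related of the three.

Gamma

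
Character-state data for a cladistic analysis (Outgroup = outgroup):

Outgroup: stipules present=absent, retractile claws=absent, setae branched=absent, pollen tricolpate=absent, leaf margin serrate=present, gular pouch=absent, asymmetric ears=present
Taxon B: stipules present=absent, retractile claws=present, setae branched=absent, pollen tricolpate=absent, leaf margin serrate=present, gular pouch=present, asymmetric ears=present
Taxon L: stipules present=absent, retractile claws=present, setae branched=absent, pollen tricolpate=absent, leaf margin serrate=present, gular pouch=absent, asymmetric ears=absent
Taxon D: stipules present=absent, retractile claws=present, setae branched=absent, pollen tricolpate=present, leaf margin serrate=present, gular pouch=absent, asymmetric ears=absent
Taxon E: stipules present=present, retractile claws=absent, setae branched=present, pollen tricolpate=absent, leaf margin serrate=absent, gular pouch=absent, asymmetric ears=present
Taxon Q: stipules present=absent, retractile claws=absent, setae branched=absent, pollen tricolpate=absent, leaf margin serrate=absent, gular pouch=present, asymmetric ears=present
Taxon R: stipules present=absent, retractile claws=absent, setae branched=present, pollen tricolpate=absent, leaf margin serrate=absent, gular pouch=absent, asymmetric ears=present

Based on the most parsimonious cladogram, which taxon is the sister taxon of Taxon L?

Character polarity is set by the outgroup: the derived state is whichever differs from the outgroup's state, so for leaf margin serrate, asymmetric ears the derived state is 'absent', and for the remaining characters it is 'present'.
stipules present: derived state 'present' in Taxon E only — an autapomorphy, so it tells us nothing about relationships among taxa.
Only Taxon B, Taxon D, and Taxon L show the derived state 'present' for retractile claws, supporting them as a clade.
setae branched: derived state 'present' in Taxon E and Taxon R only — synapomorphy for {Taxon E, Taxon R}.
pollen tricolpate: derived state 'present' in Taxon D only — an autapomorphy, so it tells us nothing about relationships among taxa.
leaf margin serrate (derived state 'absent') is shared by Taxon E, Taxon Q, and Taxon R — a synapomorphy uniting that clade.
gular pouch (state 'present') occurs in Taxon B and Taxon Q but conflicts with the nesting implied by the other characters — most parsimoniously interpreted as homoplasy.
Only Taxon D and Taxon L show the derived state 'absent' for asymmetric ears, supporting them as a clade.
Most parsimonious ingroup topology: ((Taxon B,(Taxon L,Taxon D)),((Taxon E,Taxon R),Taxon Q)).
Taxon L and Taxon D form a cherry on this tree, so they are sister taxa.

Taxon D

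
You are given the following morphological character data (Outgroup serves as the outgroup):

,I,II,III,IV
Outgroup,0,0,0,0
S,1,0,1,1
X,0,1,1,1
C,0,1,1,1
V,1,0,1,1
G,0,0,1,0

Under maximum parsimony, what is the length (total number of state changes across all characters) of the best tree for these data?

The outgroup has state '0' for every character, so '1' is the derived state throughout.
Only S and V show the derived state '1' for I, supporting them as a clade.
Only C and X show the derived state '1' for II, supporting them as a clade.
III (derived state '1') is shared by all ingroup taxa — unites the whole ingroup.
IV (derived state '1') is shared by C, S, V, and X — a synapomorphy uniting that clade.
Most parsimonious ingroup topology: (((S,V),(X,C)),G).
Changes per character on this tree: I: 1; II: 1; III: 1; IV: 1.
Total = 4.

4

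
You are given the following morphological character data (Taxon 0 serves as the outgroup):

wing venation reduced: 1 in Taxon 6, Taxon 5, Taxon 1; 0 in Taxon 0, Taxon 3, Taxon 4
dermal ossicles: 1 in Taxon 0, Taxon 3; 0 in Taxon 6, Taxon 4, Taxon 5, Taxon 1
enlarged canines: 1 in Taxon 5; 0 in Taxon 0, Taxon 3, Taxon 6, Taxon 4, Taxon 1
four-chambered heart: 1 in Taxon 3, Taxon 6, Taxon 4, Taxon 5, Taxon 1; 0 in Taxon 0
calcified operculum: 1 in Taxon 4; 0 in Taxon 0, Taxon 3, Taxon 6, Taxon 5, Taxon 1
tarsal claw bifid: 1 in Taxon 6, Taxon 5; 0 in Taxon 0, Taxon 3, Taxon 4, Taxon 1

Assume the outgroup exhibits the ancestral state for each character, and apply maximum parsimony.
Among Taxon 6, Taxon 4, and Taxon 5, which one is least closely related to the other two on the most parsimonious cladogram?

Taxon 4

Character polarity is set by the outgroup: the derived state is whichever differs from the outgroup's state, so for dermal ossicles the derived state is '0', and for the remaining characters it is '1'.
Only Taxon 1, Taxon 5, and Taxon 6 show the derived state '1' for wing venation reduced, supporting them as a clade.
Only Taxon 1, Taxon 4, Taxon 5, and Taxon 6 show the derived state '0' for dermal ossicles, supporting them as a clade.
enlarged canines: derived state '1' in Taxon 5 only — an autapomorphy, so it tells us nothing about relationships among taxa.
All ingroup taxa share the derived state '1' for four-chambered heart; it defines the ingroup but does not resolve relationships within it.
calcified operculum: derived state '1' in Taxon 4 only — an autapomorphy, so it tells us nothing about relationships among taxa.
tarsal claw bifid: derived state '1' in Taxon 5 and Taxon 6 only — synapomorphy for {Taxon 5, Taxon 6}.
Most parsimonious ingroup topology: (Taxon 3,(((Taxon 6,Taxon 5),Taxon 1),Taxon 4)).
Taxon 6 and Taxon 5 share a more recent common ancestor with each other than either does with Taxon 4, so Taxon 4 is the least closely related of the three.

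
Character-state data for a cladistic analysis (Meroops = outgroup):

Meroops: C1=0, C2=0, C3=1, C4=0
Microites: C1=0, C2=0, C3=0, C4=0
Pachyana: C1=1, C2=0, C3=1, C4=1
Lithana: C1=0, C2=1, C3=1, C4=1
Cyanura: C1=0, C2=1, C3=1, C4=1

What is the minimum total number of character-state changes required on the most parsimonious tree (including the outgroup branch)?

Character polarity is set by the outgroup: the derived state is whichever differs from the outgroup's state, so for C3 the derived state is '0', and for the remaining characters it is '1'.
C1 (derived state '1') is unique to Pachyana (autapomorphy; uninformative for grouping).
Only Cyanura and Lithana show the derived state '1' for C2, supporting them as a clade.
C3: derived state '0' in Microites only — an autapomorphy, so it tells us nothing about relationships among taxa.
C4 (derived state '1') is shared by Cyanura, Lithana, and Pachyana — a synapomorphy uniting that clade.
Most parsimonious ingroup topology: (Microites,(Pachyana,(Lithana,Cyanura))).
Changes per character on this tree: C1: 1; C2: 1; C3: 1; C4: 1.
Total = 4.

4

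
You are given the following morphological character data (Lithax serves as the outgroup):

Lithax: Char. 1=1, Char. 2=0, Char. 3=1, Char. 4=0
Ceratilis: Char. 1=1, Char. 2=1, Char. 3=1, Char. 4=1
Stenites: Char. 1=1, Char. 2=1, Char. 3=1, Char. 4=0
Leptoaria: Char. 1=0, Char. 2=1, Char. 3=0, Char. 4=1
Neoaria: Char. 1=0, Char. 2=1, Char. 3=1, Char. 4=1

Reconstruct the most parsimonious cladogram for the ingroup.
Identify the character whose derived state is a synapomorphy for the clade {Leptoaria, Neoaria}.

Char. 1

Character polarity is set by the outgroup: the derived state is whichever differs from the outgroup's state, so for Char. 1, Char. 3 the derived state is '0', and for the remaining characters it is '1'.
Char. 1 (derived state '0') is shared by Leptoaria and Neoaria — a synapomorphy uniting that clade.
Char. 2 (derived state '1') is shared by all ingroup taxa — unites the whole ingroup.
Char. 3 (derived state '0') is unique to Leptoaria (autapomorphy; uninformative for grouping).
Only Ceratilis, Leptoaria, and Neoaria show the derived state '1' for Char. 4, supporting them as a clade.
Most parsimonious ingroup topology: ((Ceratilis,(Leptoaria,Neoaria)),Stenites).
The clade {Leptoaria, Neoaria} is supported by Char. 1: its derived state '0' occurs in exactly those taxa and in no other taxon (including the outgroup).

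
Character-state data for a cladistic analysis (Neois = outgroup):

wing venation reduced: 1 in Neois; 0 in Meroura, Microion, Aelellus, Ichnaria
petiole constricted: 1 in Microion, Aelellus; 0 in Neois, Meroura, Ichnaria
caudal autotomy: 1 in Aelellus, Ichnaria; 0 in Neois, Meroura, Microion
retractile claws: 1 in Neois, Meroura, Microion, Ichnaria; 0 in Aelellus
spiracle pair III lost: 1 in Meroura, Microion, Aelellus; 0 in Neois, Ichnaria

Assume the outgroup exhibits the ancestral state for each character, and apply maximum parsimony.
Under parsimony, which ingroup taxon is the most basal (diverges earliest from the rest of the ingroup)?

Character polarity is set by the outgroup: the derived state is whichever differs from the outgroup's state, so for wing venation reduced, retractile claws the derived state is '0', and for the remaining characters it is '1'.
wing venation reduced (derived state '0') is shared by all ingroup taxa — unites the whole ingroup.
Only Aelellus and Microion show the derived state '1' for petiole constricted, supporting them as a clade.
caudal autotomy (state '1') occurs in Aelellus and Ichnaria but conflicts with the nesting implied by the other characters — most parsimoniously interpreted as homoplasy.
retractile claws (derived state '0') is unique to Aelellus (autapomorphy; uninformative for grouping).
spiracle pair III lost: derived state '1' in Aelellus, Meroura, and Microion only — synapomorphy for {Aelellus, Meroura, Microion}.
Most parsimonious ingroup topology: (Ichnaria,((Aelellus,Microion),Meroura)).
Ichnaria is sister to the clade containing all other ingroup taxa, so it is the earliest-diverging (most basal) ingroup lineage.

Ichnaria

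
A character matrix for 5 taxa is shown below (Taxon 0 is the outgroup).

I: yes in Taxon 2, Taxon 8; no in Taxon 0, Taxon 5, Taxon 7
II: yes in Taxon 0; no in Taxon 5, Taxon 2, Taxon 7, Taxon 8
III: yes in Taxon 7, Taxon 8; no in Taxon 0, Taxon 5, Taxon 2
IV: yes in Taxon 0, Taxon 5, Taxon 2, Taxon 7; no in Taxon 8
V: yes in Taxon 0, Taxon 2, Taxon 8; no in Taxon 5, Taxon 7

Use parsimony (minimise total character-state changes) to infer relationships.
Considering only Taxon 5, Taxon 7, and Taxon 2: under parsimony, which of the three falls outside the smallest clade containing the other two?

Taxon 2

Character polarity is set by the outgroup: the derived state is whichever differs from the outgroup's state, so for II, IV, V the derived state is 'no', and for the remaining characters it is 'yes'.
Only Taxon 2 and Taxon 8 show the derived state 'yes' for I, supporting them as a clade.
II (derived state 'no') is shared by all ingroup taxa — unites the whole ingroup.
III groups Taxon 7 and Taxon 8, which is incompatible with the clades supported by the remaining characters; treating it as convergent (homoplasy) costs fewer steps than any alternative tree.
IV (derived state 'no') is unique to Taxon 8 (autapomorphy; uninformative for grouping).
Only Taxon 5 and Taxon 7 show the derived state 'no' for V, supporting them as a clade.
Most parsimonious ingroup topology: ((Taxon 5,Taxon 7),(Taxon 2,Taxon 8)).
Taxon 5 and Taxon 7 share a more recent common ancestor with each other than either does with Taxon 2, so Taxon 2 is the least closely related of the three.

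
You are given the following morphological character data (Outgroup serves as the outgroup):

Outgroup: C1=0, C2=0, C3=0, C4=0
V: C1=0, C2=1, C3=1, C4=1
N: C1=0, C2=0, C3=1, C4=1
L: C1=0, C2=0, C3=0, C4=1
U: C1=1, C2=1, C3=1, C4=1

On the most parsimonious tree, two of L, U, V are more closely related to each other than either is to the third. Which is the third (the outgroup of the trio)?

L

The outgroup has state '0' for every character, so '1' is the derived state throughout.
C1 (derived state '1') is unique to U (autapomorphy; uninformative for grouping).
Only U and V show the derived state '1' for C2, supporting them as a clade.
C3 (derived state '1') is shared by N, U, and V — a synapomorphy uniting that clade.
C4 (derived state '1') is shared by all ingroup taxa — unites the whole ingroup.
Most parsimonious ingroup topology: (((V,U),N),L).
V and U share a more recent common ancestor with each other than either does with L, so L is the least closely related of the three.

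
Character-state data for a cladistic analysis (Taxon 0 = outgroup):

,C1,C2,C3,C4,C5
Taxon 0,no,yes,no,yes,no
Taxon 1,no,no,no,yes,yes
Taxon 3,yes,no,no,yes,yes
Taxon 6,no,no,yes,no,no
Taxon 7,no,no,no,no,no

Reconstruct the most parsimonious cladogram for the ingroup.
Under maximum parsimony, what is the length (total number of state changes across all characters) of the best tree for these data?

Character polarity is set by the outgroup: the derived state is whichever differs from the outgroup's state, so for C2, C4 the derived state is 'no', and for the remaining characters it is 'yes'.
C1: derived state 'yes' in Taxon 3 only — an autapomorphy, so it tells us nothing about relationships among taxa.
All ingroup taxa share the derived state 'no' for C2; it defines the ingroup but does not resolve relationships within it.
C3: derived state 'yes' in Taxon 6 only — an autapomorphy, so it tells us nothing about relationships among taxa.
C4 (derived state 'no') is shared by Taxon 6 and Taxon 7 — a synapomorphy uniting that clade.
C5: derived state 'yes' in Taxon 1 and Taxon 3 only — synapomorphy for {Taxon 1, Taxon 3}.
Most parsimonious ingroup topology: ((Taxon 1,Taxon 3),(Taxon 6,Taxon 7)).
Changes per character on this tree: C1: 1; C2: 1; C3: 1; C4: 1; C5: 1.
Total = 5.

5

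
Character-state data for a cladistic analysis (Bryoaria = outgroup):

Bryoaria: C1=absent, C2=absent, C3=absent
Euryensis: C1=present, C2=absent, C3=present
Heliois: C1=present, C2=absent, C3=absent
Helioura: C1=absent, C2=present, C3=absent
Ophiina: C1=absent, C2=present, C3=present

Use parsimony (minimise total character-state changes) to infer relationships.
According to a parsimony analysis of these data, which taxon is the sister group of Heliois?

The outgroup has state 'absent' for every character, so 'present' is the derived state throughout.
C1: derived state 'present' in Euryensis and Heliois only — synapomorphy for {Euryensis, Heliois}.
C2 (derived state 'present') is shared by Helioura and Ophiina — a synapomorphy uniting that clade.
C3 (state 'present') occurs in Euryensis and Ophiina but conflicts with the nesting implied by the other characters — most parsimoniously interpreted as homoplasy.
Most parsimonious ingroup topology: ((Euryensis,Heliois),(Helioura,Ophiina)).
Heliois and Euryensis form a cherry on this tree, so they are sister taxa.

Euryensis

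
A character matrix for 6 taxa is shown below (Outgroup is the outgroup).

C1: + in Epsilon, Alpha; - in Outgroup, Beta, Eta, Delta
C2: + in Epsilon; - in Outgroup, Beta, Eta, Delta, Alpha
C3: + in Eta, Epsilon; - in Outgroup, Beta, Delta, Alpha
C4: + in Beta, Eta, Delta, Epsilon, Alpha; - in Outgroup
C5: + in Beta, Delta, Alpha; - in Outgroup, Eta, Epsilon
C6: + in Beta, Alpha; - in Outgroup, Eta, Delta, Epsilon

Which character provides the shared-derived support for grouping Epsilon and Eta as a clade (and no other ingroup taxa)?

The outgroup has state '-' for every character, so '+' is the derived state throughout.
C1 groups Alpha and Epsilon, which is incompatible with the clades supported by the remaining characters; treating it as convergent (homoplasy) costs fewer steps than any alternative tree.
C2: derived state '+' in Epsilon only — an autapomorphy, so it tells us nothing about relationships among taxa.
C3: derived state '+' in Epsilon and Eta only — synapomorphy for {Epsilon, Eta}.
C4 (derived state '+') is shared by all ingroup taxa — unites the whole ingroup.
C5: derived state '+' in Alpha, Beta, and Delta only — synapomorphy for {Alpha, Beta, Delta}.
Only Alpha and Beta show the derived state '+' for C6, supporting them as a clade.
Most parsimonious ingroup topology: (((Beta,Alpha),Delta),(Eta,Epsilon)).
The clade {Epsilon, Eta} is supported by C3: its derived state '+' occurs in exactly those taxa and in no other taxon (including the outgroup).

C3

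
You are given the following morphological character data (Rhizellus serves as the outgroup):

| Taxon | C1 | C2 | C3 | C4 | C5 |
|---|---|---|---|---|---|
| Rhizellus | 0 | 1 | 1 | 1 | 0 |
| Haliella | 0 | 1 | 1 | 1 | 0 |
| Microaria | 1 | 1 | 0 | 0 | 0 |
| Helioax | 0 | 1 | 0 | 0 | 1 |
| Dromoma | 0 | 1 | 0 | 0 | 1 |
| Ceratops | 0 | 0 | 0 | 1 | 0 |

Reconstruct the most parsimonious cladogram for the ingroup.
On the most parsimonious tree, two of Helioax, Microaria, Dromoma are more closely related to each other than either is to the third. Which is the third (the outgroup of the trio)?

Microaria

Character polarity is set by the outgroup: the derived state is whichever differs from the outgroup's state, so for C2, C3, C4 the derived state is '0', and for the remaining characters it is '1'.
C1: derived state '1' in Microaria only — an autapomorphy, so it tells us nothing about relationships among taxa.
C2: derived state '0' in Ceratops only — an autapomorphy, so it tells us nothing about relationships among taxa.
C3: derived state '0' in Ceratops, Dromoma, Helioax, and Microaria only — synapomorphy for {Ceratops, Dromoma, Helioax, Microaria}.
C4 (derived state '0') is shared by Dromoma, Helioax, and Microaria — a synapomorphy uniting that clade.
C5 (derived state '1') is shared by Dromoma and Helioax — a synapomorphy uniting that clade.
Most parsimonious ingroup topology: (Haliella,((Microaria,(Helioax,Dromoma)),Ceratops)).
Dromoma and Helioax share a more recent common ancestor with each other than either does with Microaria, so Microaria is the least closely related of the three.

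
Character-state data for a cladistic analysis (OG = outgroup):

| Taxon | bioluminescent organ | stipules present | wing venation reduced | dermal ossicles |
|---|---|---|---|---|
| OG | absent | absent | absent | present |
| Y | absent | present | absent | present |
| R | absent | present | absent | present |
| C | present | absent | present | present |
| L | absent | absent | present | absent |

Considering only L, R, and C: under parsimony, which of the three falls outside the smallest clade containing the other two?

Character polarity is set by the outgroup: the derived state is whichever differs from the outgroup's state, so for dermal ossicles the derived state is 'absent', and for the remaining characters it is 'present'.
bioluminescent organ: derived state 'present' in C only — an autapomorphy, so it tells us nothing about relationships among taxa.
stipules present: derived state 'present' in R and Y only — synapomorphy for {R, Y}.
wing venation reduced: derived state 'present' in C and L only — synapomorphy for {C, L}.
dermal ossicles (derived state 'absent') is unique to L (autapomorphy; uninformative for grouping).
Most parsimonious ingroup topology: ((Y,R),(C,L)).
C and L share a more recent common ancestor with each other than either does with R, so R is the least closely related of the three.

R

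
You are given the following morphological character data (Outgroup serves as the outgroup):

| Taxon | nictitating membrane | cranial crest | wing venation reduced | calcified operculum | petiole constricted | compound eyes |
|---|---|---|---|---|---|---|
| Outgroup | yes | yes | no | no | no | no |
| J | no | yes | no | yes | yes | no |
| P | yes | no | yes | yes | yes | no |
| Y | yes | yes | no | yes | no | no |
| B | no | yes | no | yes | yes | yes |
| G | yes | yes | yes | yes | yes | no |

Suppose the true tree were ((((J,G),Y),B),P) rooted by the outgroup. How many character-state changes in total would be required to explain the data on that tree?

9

Map each character onto ((((J,G),Y),B),P) (rooted by Outgroup) and count the minimum state changes it requires (Fitch parsimony):
nictitating membrane: 2; cranial crest: 1; wing venation reduced: 2; calcified operculum: 1; petiole constricted: 2; compound eyes: 1.
Total tree length = 9.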